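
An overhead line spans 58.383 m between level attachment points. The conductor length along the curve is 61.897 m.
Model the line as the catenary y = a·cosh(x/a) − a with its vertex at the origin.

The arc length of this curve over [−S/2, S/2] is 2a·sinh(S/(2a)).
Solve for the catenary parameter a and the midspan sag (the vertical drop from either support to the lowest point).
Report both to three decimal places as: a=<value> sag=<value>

seed: a₀ = √(S³/(24(L−S))) = √(58.383³/(24·3.514)) = 48.576152
iter 1: u=0.600943  f(a)=+6.400e-02  f'(a)=-1.500e-01  a ← 48.576152 − (+6.400e-02/-1.500e-01) = 49.002892
iter 2: u=0.595710  f(a)=+8.532e-04  f'(a)=-1.460e-01  a ← 49.002892 − (+8.532e-04/-1.460e-01) = 49.008735
iter 3: u=0.595639  f(a)=+1.562e-07  f'(a)=-1.459e-01  a ← 49.008735 − (+1.562e-07/-1.459e-01) = 49.008737
iter 4: u=0.595639  f(a)=+1.421e-14  f'(a)=-1.459e-01  a ← 49.008737 − (+1.421e-14/-1.459e-01) = 49.008737
converged: |Δa| < 1e-12 after 4 iterations
sag = a·(cosh(S/(2a)) − 1) = 49.008737·(cosh(0.595639) − 1) = 8.953889
T_max/T_min = cosh(S/(2a)) = 1.182700

a=49.009 sag=8.954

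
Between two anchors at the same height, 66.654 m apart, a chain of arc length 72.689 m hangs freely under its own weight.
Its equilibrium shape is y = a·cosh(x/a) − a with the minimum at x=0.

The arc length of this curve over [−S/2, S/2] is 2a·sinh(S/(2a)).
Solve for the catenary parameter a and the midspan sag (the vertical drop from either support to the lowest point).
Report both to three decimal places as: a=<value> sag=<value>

a=45.818 sag=12.665

seed: a₀ = √(S³/(24(L−S))) = √(66.654³/(24·6.035)) = 45.216305
iter 1: u=0.737057  f(a)=+1.661e-01  f'(a)=-2.817e-01  a ← 45.216305 − (+1.661e-01/-2.817e-01) = 45.805756
iter 2: u=0.727572  f(a)=+3.303e-03  f'(a)=-2.706e-01  a ← 45.805756 − (+3.303e-03/-2.706e-01) = 45.817962
iter 3: u=0.727378  f(a)=+1.366e-06  f'(a)=-2.704e-01  a ← 45.817962 − (+1.366e-06/-2.704e-01) = 45.817967
iter 4: u=0.727378  f(a)=+2.700e-13  f'(a)=-2.704e-01  a ← 45.817967 − (+2.700e-13/-2.704e-01) = 45.817967
converged: |Δa| < 1e-12 after 4 iterations
sag = a·(cosh(S/(2a)) − 1) = 45.817967·(cosh(0.727378) − 1) = 12.664584
T_max/T_min = cosh(S/(2a)) = 1.276411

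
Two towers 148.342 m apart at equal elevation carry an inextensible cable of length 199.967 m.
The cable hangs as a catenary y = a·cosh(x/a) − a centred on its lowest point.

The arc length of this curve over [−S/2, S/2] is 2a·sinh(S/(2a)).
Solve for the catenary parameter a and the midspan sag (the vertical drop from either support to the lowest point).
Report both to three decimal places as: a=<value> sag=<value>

seed: a₀ = √(S³/(24(L−S))) = √(148.342³/(24·51.625)) = 51.328733
iter 1: u=1.445019  f(a)=+5.666e+00  f'(a)=-2.464e+00  a ← 51.328733 − (+5.666e+00/-2.464e+00) = 53.628016
iter 2: u=1.383064  f(a)=+4.029e-01  f'(a)=-2.125e+00  a ← 53.628016 − (+4.029e-01/-2.125e+00) = 53.817633
iter 3: u=1.378191  f(a)=+2.383e-03  f'(a)=-2.100e+00  a ← 53.817633 − (+2.383e-03/-2.100e+00) = 53.818768
iter 4: u=1.378162  f(a)=+8.444e-08  f'(a)=-2.100e+00  a ← 53.818768 − (+8.444e-08/-2.100e+00) = 53.818768
iter 5: u=1.378162  f(a)=+0.000e+00  f'(a)=-2.100e+00  a ← 53.818768 − (+0.000e+00/-2.100e+00) = 53.818768
converged: |Δa| < 1e-12 after 5 iterations
sag = a·(cosh(S/(2a)) − 1) = 53.818768·(cosh(1.378162) − 1) = 59.729284
T_max/T_min = cosh(S/(2a)) = 2.109823

a=53.819 sag=59.729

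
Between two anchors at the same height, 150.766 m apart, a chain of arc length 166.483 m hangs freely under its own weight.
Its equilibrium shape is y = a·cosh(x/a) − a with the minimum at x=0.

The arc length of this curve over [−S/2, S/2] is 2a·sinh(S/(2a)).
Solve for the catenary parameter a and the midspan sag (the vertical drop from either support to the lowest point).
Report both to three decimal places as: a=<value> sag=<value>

seed: a₀ = √(S³/(24(L−S))) = √(150.766³/(24·15.717)) = 95.315750
iter 1: u=0.790877  f(a)=+4.989e-01  f'(a)=-3.509e-01  a ← 95.315750 − (+4.989e-01/-3.509e-01) = 96.737659
iter 2: u=0.779252  f(a)=+1.138e-02  f'(a)=-3.350e-01  a ← 96.737659 − (+1.138e-02/-3.350e-01) = 96.771637
iter 3: u=0.778978  f(a)=+6.233e-06  f'(a)=-3.347e-01  a ← 96.771637 − (+6.233e-06/-3.347e-01) = 96.771656
iter 4: u=0.778978  f(a)=+1.847e-12  f'(a)=-3.347e-01  a ← 96.771656 − (+1.847e-12/-3.347e-01) = 96.771656
converged: |Δa| < 1e-12 after 4 iterations
sag = a·(cosh(S/(2a)) − 1) = 96.771656·(cosh(0.778978) − 1) = 30.875909
T_max/T_min = cosh(S/(2a)) = 1.319059

a=96.772 sag=30.876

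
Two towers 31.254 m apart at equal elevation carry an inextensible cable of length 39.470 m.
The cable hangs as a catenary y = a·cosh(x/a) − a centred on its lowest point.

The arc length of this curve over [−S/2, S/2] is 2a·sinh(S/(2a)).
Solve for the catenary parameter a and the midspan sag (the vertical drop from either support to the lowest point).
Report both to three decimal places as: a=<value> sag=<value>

a=12.907 sag=10.674

seed: a₀ = √(S³/(24(L−S))) = √(31.254³/(24·8.216)) = 12.442928
iter 1: u=1.255894  f(a)=+6.728e-01  f'(a)=-1.541e+00  a ← 12.442928 − (+6.728e-01/-1.541e+00) = 12.879548
iter 2: u=1.213319  f(a)=+3.704e-02  f'(a)=-1.376e+00  a ← 12.879548 − (+3.704e-02/-1.376e+00) = 12.906472
iter 3: u=1.210788  f(a)=+1.267e-04  f'(a)=-1.366e+00  a ← 12.906472 − (+1.267e-04/-1.366e+00) = 12.906565
iter 4: u=1.210779  f(a)=+1.494e-09  f'(a)=-1.366e+00  a ← 12.906565 − (+1.494e-09/-1.366e+00) = 12.906565
iter 5: u=1.210779  f(a)=-7.105e-15  f'(a)=-1.366e+00  a ← 12.906565 − (-7.105e-15/-1.366e+00) = 12.906565
converged: |Δa| < 1e-12 after 5 iterations
sag = a·(cosh(S/(2a)) − 1) = 12.906565·(cosh(1.210779) − 1) = 10.674140
T_max/T_min = cosh(S/(2a)) = 1.827032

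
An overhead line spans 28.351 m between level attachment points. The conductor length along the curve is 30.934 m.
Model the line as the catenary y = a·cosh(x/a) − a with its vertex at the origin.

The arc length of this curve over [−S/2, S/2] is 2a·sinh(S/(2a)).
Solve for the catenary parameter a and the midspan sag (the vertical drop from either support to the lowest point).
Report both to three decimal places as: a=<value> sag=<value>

seed: a₀ = √(S³/(24(L−S))) = √(28.351³/(24·2.583)) = 19.172765
iter 1: u=0.739356  f(a)=+7.153e-02  f'(a)=-2.845e-01  a ← 19.172765 − (+7.153e-02/-2.845e-01) = 19.424204
iter 2: u=0.729785  f(a)=+1.431e-03  f'(a)=-2.732e-01  a ← 19.424204 − (+1.431e-03/-2.732e-01) = 19.429444
iter 3: u=0.729589  f(a)=+5.992e-07  f'(a)=-2.730e-01  a ← 19.429444 − (+5.992e-07/-2.730e-01) = 19.429446
iter 4: u=0.729588  f(a)=+1.066e-13  f'(a)=-2.730e-01  a ← 19.429446 − (+1.066e-13/-2.730e-01) = 19.429446
converged: |Δa| < 1e-12 after 4 iterations
sag = a·(cosh(S/(2a)) − 1) = 19.429446·(cosh(0.729588) − 1) = 5.404633
T_max/T_min = cosh(S/(2a)) = 1.278167

a=19.429 sag=5.405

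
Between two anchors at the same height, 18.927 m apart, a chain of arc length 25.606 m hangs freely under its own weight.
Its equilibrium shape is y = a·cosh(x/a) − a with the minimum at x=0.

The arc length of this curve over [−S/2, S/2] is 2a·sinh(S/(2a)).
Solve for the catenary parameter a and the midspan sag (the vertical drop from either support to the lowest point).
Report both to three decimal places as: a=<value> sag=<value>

seed: a₀ = √(S³/(24(L−S))) = √(18.927³/(24·6.679)) = 6.503712
iter 1: u=1.455092  f(a)=+7.438e-01  f'(a)=-2.523e+00  a ← 6.503712 − (+7.438e-01/-2.523e+00) = 6.798516
iter 2: u=1.391995  f(a)=+5.356e-02  f'(a)=-2.172e+00  a ← 6.798516 − (+5.356e-02/-2.172e+00) = 6.823181
iter 3: u=1.386963  f(a)=+3.254e-04  f'(a)=-2.145e+00  a ← 6.823181 − (+3.254e-04/-2.145e+00) = 6.823333
iter 4: u=1.386932  f(a)=+1.217e-08  f'(a)=-2.145e+00  a ← 6.823333 − (+1.217e-08/-2.145e+00) = 6.823333
iter 5: u=1.386932  f(a)=-3.553e-15  f'(a)=-2.145e+00  a ← 6.823333 − (-3.553e-15/-2.145e+00) = 6.823333
converged: |Δa| < 1e-12 after 5 iterations
sag = a·(cosh(S/(2a)) − 1) = 6.823333·(cosh(1.386932) − 1) = 7.684413
T_max/T_min = cosh(S/(2a)) = 2.126196

a=6.823 sag=7.684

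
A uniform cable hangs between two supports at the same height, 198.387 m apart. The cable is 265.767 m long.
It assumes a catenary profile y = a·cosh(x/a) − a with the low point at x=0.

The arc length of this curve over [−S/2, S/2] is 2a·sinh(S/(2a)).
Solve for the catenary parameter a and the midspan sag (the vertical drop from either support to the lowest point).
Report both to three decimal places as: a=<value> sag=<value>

a=72.781 sag=78.728

seed: a₀ = √(S³/(24(L−S))) = √(198.387³/(24·67.380)) = 69.486221
iter 1: u=1.427528  f(a)=+7.208e+00  f'(a)=-2.364e+00  a ← 69.486221 − (+7.208e+00/-2.364e+00) = 72.534768
iter 2: u=1.367530  f(a)=+5.015e-01  f'(a)=-2.046e+00  a ← 72.534768 − (+5.015e-01/-2.046e+00) = 72.779897
iter 3: u=1.362924  f(a)=+2.829e-03  f'(a)=-2.023e+00  a ← 72.779897 − (+2.829e-03/-2.023e+00) = 72.781296
iter 4: u=1.362898  f(a)=+9.114e-08  f'(a)=-2.023e+00  a ← 72.781296 − (+9.114e-08/-2.023e+00) = 72.781296
iter 5: u=1.362898  f(a)=-5.684e-14  f'(a)=-2.023e+00  a ← 72.781296 − (-5.684e-14/-2.023e+00) = 72.781296
converged: |Δa| < 1e-12 after 5 iterations
sag = a·(cosh(S/(2a)) − 1) = 72.781296·(cosh(1.362898) − 1) = 78.728247
T_max/T_min = cosh(S/(2a)) = 2.081710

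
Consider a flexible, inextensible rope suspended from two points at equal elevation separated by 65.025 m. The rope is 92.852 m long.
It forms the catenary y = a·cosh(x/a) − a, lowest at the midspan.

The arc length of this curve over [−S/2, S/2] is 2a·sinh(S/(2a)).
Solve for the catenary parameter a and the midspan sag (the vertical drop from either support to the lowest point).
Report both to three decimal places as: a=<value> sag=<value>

seed: a₀ = √(S³/(24(L−S))) = √(65.025³/(24·27.827)) = 20.289985
iter 1: u=1.602392  f(a)=+3.799e+00  f'(a)=-3.515e+00  a ← 20.289985 − (+3.799e+00/-3.515e+00) = 21.370760
iter 2: u=1.521354  f(a)=+3.246e-01  f'(a)=-2.938e+00  a ← 21.370760 − (+3.246e-01/-2.938e+00) = 21.481271
iter 3: u=1.513528  f(a)=+2.860e-03  f'(a)=-2.886e+00  a ← 21.481271 − (+2.860e-03/-2.886e+00) = 21.482262
iter 4: u=1.513458  f(a)=+2.264e-07  f'(a)=-2.886e+00  a ← 21.482262 − (+2.264e-07/-2.886e+00) = 21.482262
iter 5: u=1.513458  f(a)=+0.000e+00  f'(a)=-2.886e+00  a ← 21.482262 − (+0.000e+00/-2.886e+00) = 21.482262
converged: |Δa| < 1e-12 after 5 iterations
sag = a·(cosh(S/(2a)) − 1) = 21.482262·(cosh(1.513458) − 1) = 29.673002
T_max/T_min = cosh(S/(2a)) = 2.381279

a=21.482 sag=29.673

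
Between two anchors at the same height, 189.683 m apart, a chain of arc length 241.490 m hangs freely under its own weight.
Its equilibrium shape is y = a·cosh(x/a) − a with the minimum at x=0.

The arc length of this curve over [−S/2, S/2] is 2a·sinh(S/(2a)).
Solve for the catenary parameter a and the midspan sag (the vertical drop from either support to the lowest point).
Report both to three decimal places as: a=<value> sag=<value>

a=76.949 sag=66.231

seed: a₀ = √(S³/(24(L−S))) = √(189.683³/(24·51.807)) = 74.087130
iter 1: u=1.280135  f(a)=+4.414e+00  f'(a)=-1.642e+00  a ← 74.087130 − (+4.414e+00/-1.642e+00) = 76.776271
iter 2: u=1.235297  f(a)=+2.517e-01  f'(a)=-1.459e+00  a ← 76.776271 − (+2.517e-01/-1.459e+00) = 76.948784
iter 3: u=1.232528  f(a)=+9.281e-04  f'(a)=-1.448e+00  a ← 76.948784 − (+9.281e-04/-1.448e+00) = 76.949425
iter 4: u=1.232517  f(a)=+1.272e-08  f'(a)=-1.448e+00  a ← 76.949425 − (+1.272e-08/-1.448e+00) = 76.949425
iter 5: u=1.232517  f(a)=+0.000e+00  f'(a)=-1.448e+00  a ← 76.949425 − (+0.000e+00/-1.448e+00) = 76.949425
converged: |Δa| < 1e-12 after 5 iterations
sag = a·(cosh(S/(2a)) − 1) = 76.949425·(cosh(1.232517) − 1) = 66.230773
T_max/T_min = cosh(S/(2a)) = 1.860705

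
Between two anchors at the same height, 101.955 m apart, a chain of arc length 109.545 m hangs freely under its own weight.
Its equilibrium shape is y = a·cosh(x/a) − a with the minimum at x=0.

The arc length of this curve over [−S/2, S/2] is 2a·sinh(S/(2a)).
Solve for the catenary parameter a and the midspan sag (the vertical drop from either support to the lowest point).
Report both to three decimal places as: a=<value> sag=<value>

seed: a₀ = √(S³/(24(L−S))) = √(101.955³/(24·7.590)) = 76.275715
iter 1: u=0.668332  f(a)=+1.713e-01  f'(a)=-2.080e-01  a ← 76.275715 − (+1.713e-01/-2.080e-01) = 77.099202
iter 2: u=0.661194  f(a)=+2.814e-03  f'(a)=-2.013e-01  a ← 77.099202 − (+2.814e-03/-2.013e-01) = 77.113184
iter 3: u=0.661074  f(a)=+7.873e-07  f'(a)=-2.012e-01  a ← 77.113184 − (+7.873e-07/-2.012e-01) = 77.113188
iter 4: u=0.661074  f(a)=+5.684e-14  f'(a)=-2.012e-01  a ← 77.113188 − (+5.684e-14/-2.012e-01) = 77.113188
converged: |Δa| < 1e-12 after 4 iterations
sag = a·(cosh(S/(2a)) − 1) = 77.113188·(cosh(0.661074) − 1) = 17.472596
T_max/T_min = cosh(S/(2a)) = 1.226584

a=77.113 sag=17.473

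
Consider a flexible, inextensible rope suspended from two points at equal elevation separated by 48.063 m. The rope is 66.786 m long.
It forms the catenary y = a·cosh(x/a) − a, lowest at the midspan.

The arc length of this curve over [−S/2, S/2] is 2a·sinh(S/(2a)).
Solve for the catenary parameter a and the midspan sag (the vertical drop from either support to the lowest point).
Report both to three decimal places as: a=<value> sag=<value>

seed: a₀ = √(S³/(24(L−S))) = √(48.063³/(24·18.723)) = 15.718930
iter 1: u=1.528825  f(a)=+2.314e+00  f'(a)=-2.988e+00  a ← 15.718930 − (+2.314e+00/-2.988e+00) = 16.493431
iter 2: u=1.457035  f(a)=+1.820e-01  f'(a)=-2.534e+00  a ← 16.493431 − (+1.820e-01/-2.534e+00) = 16.565245
iter 3: u=1.450718  f(a)=+1.339e-03  f'(a)=-2.497e+00  a ← 16.565245 − (+1.339e-03/-2.497e+00) = 16.565781
iter 4: u=1.450671  f(a)=+7.359e-08  f'(a)=-2.497e+00  a ← 16.565781 − (+7.359e-08/-2.497e+00) = 16.565781
iter 5: u=1.450671  f(a)=+1.421e-14  f'(a)=-2.497e+00  a ← 16.565781 − (+1.421e-14/-2.497e+00) = 16.565781
converged: |Δa| < 1e-12 after 5 iterations
sag = a·(cosh(S/(2a)) − 1) = 16.565781·(cosh(1.450671) − 1) = 20.710452
T_max/T_min = cosh(S/(2a)) = 2.250195

a=16.566 sag=20.710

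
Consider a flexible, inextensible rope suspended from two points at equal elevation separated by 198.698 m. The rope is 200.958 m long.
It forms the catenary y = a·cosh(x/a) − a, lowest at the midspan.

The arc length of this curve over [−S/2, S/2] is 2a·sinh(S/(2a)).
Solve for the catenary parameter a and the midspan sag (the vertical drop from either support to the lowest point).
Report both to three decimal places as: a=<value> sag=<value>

seed: a₀ = √(S³/(24(L−S))) = √(198.698³/(24·2.260)) = 380.303571
iter 1: u=0.261236  f(a)=+7.724e-03  f'(a)=-1.197e-02  a ← 380.303571 − (+7.724e-03/-1.197e-02) = 380.949049
iter 2: u=0.260793  f(a)=+1.971e-05  f'(a)=-1.191e-02  a ← 380.949049 − (+1.971e-05/-1.191e-02) = 380.950704
iter 3: u=0.260792  f(a)=+1.291e-10  f'(a)=-1.191e-02  a ← 380.950704 − (+1.291e-10/-1.191e-02) = 380.950704
iter 4: u=0.260792  f(a)=+0.000e+00  f'(a)=-1.191e-02  a ← 380.950704 − (+0.000e+00/-1.191e-02) = 380.950704
converged: |Δa| < 1e-12 after 4 iterations
sag = a·(cosh(S/(2a)) − 1) = 380.950704·(cosh(0.260792) − 1) = 13.028316
T_max/T_min = cosh(S/(2a)) = 1.034199

a=380.951 sag=13.028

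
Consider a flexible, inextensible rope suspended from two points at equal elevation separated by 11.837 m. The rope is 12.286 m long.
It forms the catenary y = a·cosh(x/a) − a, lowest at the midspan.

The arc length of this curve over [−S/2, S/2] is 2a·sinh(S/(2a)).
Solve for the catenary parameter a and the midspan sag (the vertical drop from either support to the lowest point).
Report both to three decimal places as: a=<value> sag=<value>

seed: a₀ = √(S³/(24(L−S))) = √(11.837³/(24·0.449)) = 12.406054
iter 1: u=0.477065  f(a)=+5.137e-03  f'(a)=-7.404e-02  a ← 12.406054 − (+5.137e-03/-7.404e-02) = 12.475434
iter 2: u=0.474412  f(a)=+4.341e-05  f'(a)=-7.280e-02  a ← 12.475434 − (+4.341e-05/-7.280e-02) = 12.476030
iter 3: u=0.474390  f(a)=+3.159e-09  f'(a)=-7.279e-02  a ← 12.476030 − (+3.159e-09/-7.279e-02) = 12.476030
iter 4: u=0.474390  f(a)=+0.000e+00  f'(a)=-7.279e-02  a ← 12.476030 − (+0.000e+00/-7.279e-02) = 12.476030
converged: |Δa| < 1e-12 after 4 iterations
sag = a·(cosh(S/(2a)) − 1) = 12.476030·(cosh(0.474390) − 1) = 1.430363
T_max/T_min = cosh(S/(2a)) = 1.114649

a=12.476 sag=1.430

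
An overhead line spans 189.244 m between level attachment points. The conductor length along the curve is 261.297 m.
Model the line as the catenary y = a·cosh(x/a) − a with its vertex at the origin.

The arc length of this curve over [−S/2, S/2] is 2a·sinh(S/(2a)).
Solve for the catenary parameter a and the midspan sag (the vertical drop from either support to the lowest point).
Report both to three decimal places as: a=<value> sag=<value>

seed: a₀ = √(S³/(24(L−S))) = √(189.244³/(24·72.053)) = 62.603919
iter 1: u=1.511439  f(a)=+8.692e+00  f'(a)=-2.872e+00  a ← 62.603919 − (+8.692e+00/-2.872e+00) = 65.629946
iter 2: u=1.441750  f(a)=+6.700e-01  f'(a)=-2.445e+00  a ← 65.629946 − (+6.700e-01/-2.445e+00) = 65.903930
iter 3: u=1.435757  f(a)=+4.715e-03  f'(a)=-2.411e+00  a ← 65.903930 − (+4.715e-03/-2.411e+00) = 65.905886
iter 4: u=1.435714  f(a)=+2.371e-07  f'(a)=-2.411e+00  a ← 65.905886 − (+2.371e-07/-2.411e+00) = 65.905886
iter 5: u=1.435714  f(a)=-5.684e-14  f'(a)=-2.411e+00  a ← 65.905886 − (-5.684e-14/-2.411e+00) = 65.905886
converged: |Δa| < 1e-12 after 5 iterations
sag = a·(cosh(S/(2a)) − 1) = 65.905886·(cosh(1.435714) − 1) = 80.424618
T_max/T_min = cosh(S/(2a)) = 2.220295

a=65.906 sag=80.425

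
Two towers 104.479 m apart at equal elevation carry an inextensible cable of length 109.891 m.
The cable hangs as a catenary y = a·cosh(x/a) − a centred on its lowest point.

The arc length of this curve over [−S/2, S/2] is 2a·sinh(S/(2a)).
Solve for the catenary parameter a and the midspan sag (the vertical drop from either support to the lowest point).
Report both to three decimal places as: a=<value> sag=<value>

seed: a₀ = √(S³/(24(L−S))) = √(104.479³/(24·5.412)) = 93.704187
iter 1: u=0.557494  f(a)=+8.473e-02  f'(a)=-1.191e-01  a ← 93.704187 − (+8.473e-02/-1.191e-01) = 94.415329
iter 2: u=0.553295  f(a)=+9.742e-04  f'(a)=-1.164e-01  a ← 94.415329 − (+9.742e-04/-1.164e-01) = 94.423697
iter 3: u=0.553246  f(a)=+1.321e-07  f'(a)=-1.164e-01  a ← 94.423697 − (+1.321e-07/-1.164e-01) = 94.423698
iter 4: u=0.553246  f(a)=+0.000e+00  f'(a)=-1.164e-01  a ← 94.423698 − (+0.000e+00/-1.164e-01) = 94.423698
converged: |Δa| < 1e-12 after 4 iterations
sag = a·(cosh(S/(2a)) − 1) = 94.423698·(cosh(0.553246) − 1) = 14.823008
T_max/T_min = cosh(S/(2a)) = 1.156984

a=94.424 sag=14.823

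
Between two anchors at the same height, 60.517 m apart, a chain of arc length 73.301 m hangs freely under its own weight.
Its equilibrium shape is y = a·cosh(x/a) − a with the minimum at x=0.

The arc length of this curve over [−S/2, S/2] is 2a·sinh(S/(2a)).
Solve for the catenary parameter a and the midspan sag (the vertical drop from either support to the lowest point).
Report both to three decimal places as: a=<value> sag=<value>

seed: a₀ = √(S³/(24(L−S))) = √(60.517³/(24·12.784)) = 26.876771
iter 1: u=1.125824  f(a)=+8.351e-01  f'(a)=-1.077e+00  a ← 26.876771 − (+8.351e-01/-1.077e+00) = 27.651788
iter 2: u=1.094269  f(a)=+3.748e-02  f'(a)=-9.827e-01  a ← 27.651788 − (+3.748e-02/-9.827e-01) = 27.689929
iter 3: u=1.092762  f(a)=+8.337e-05  f'(a)=-9.783e-01  a ← 27.689929 − (+8.337e-05/-9.783e-01) = 27.690015
iter 4: u=1.092759  f(a)=+4.145e-10  f'(a)=-9.783e-01  a ← 27.690015 − (+4.145e-10/-9.783e-01) = 27.690015
iter 5: u=1.092759  f(a)=+0.000e+00  f'(a)=-9.783e-01  a ← 27.690015 − (+0.000e+00/-9.783e-01) = 27.690015
converged: |Δa| < 1e-12 after 5 iterations
sag = a·(cosh(S/(2a)) − 1) = 27.690015·(cosh(1.092759) − 1) = 18.244679
T_max/T_min = cosh(S/(2a)) = 1.658890

a=27.690 sag=18.245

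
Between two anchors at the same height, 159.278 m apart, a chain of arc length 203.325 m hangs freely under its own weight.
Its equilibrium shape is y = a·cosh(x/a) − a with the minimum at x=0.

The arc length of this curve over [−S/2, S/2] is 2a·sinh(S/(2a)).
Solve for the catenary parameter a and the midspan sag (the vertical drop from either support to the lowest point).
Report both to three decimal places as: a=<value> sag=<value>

seed: a₀ = √(S³/(24(L−S))) = √(159.278³/(24·44.047)) = 61.825822
iter 1: u=1.288119  f(a)=+3.802e+00  f'(a)=-1.676e+00  a ← 61.825822 − (+3.802e+00/-1.676e+00) = 64.094659
iter 2: u=1.242522  f(a)=+2.193e-01  f'(a)=-1.487e+00  a ← 64.094659 − (+2.193e-01/-1.487e+00) = 64.242093
iter 3: u=1.239670  f(a)=+8.285e-04  f'(a)=-1.476e+00  a ← 64.242093 − (+8.285e-04/-1.476e+00) = 64.242654
iter 4: u=1.239659  f(a)=+1.192e-08  f'(a)=-1.476e+00  a ← 64.242654 − (+1.192e-08/-1.476e+00) = 64.242654
iter 5: u=1.239659  f(a)=+0.000e+00  f'(a)=-1.476e+00  a ← 64.242654 − (+0.000e+00/-1.476e+00) = 64.242654
converged: |Δa| < 1e-12 after 5 iterations
sag = a·(cosh(S/(2a)) − 1) = 64.242654·(cosh(1.239659) − 1) = 56.016992
T_max/T_min = cosh(S/(2a)) = 1.871959

a=64.243 sag=56.017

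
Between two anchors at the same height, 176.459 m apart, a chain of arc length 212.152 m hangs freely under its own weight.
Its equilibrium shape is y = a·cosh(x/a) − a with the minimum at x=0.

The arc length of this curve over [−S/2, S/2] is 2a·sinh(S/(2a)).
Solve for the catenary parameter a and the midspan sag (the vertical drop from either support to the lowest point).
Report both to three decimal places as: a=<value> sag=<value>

seed: a₀ = √(S³/(24(L−S))) = √(176.459³/(24·35.693)) = 80.088208
iter 1: u=1.101654  f(a)=+2.230e+00  f'(a)=-1.004e+00  a ← 80.088208 − (+2.230e+00/-1.004e+00) = 82.308208
iter 2: u=1.071940  f(a)=+9.607e-02  f'(a)=-9.195e-01  a ← 82.308208 − (+9.607e-02/-9.195e-01) = 82.412690
iter 3: u=1.070581  f(a)=+1.961e-04  f'(a)=-9.157e-01  a ← 82.412690 − (+1.961e-04/-9.157e-01) = 82.412904
iter 4: u=1.070579  f(a)=+8.212e-10  f'(a)=-9.157e-01  a ← 82.412904 − (+8.212e-10/-9.157e-01) = 82.412904
iter 5: u=1.070579  f(a)=-2.842e-14  f'(a)=-9.157e-01  a ← 82.412904 − (-2.842e-14/-9.157e-01) = 82.412904
converged: |Δa| < 1e-12 after 5 iterations
sag = a·(cosh(S/(2a)) − 1) = 82.412904·(cosh(1.070579) − 1) = 51.915070
T_max/T_min = cosh(S/(2a)) = 1.629939

a=82.413 sag=51.915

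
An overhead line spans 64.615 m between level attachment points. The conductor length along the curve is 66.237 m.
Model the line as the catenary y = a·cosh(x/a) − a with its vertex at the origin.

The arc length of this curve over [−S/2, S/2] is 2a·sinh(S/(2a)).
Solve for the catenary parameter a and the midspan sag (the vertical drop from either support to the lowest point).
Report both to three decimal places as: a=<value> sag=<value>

a=83.559 sag=6.324

seed: a₀ = √(S³/(24(L−S))) = √(64.615³/(24·1.622)) = 83.247074
iter 1: u=0.388092  f(a)=+1.226e-02  f'(a)=-3.956e-02  a ← 83.247074 − (+1.226e-02/-3.956e-02) = 83.556965
iter 2: u=0.386652  f(a)=+6.879e-05  f'(a)=-3.912e-02  a ← 83.556965 − (+6.879e-05/-3.912e-02) = 83.558723
iter 3: u=0.386644  f(a)=+2.193e-09  f'(a)=-3.911e-02  a ← 83.558723 − (+2.193e-09/-3.911e-02) = 83.558723
iter 4: u=0.386644  f(a)=+0.000e+00  f'(a)=-3.911e-02  a ← 83.558723 − (+0.000e+00/-3.911e-02) = 83.558723
converged: |Δa| < 1e-12 after 4 iterations
sag = a·(cosh(S/(2a)) − 1) = 83.558723·(cosh(0.386644) − 1) = 6.323952
T_max/T_min = cosh(S/(2a)) = 1.075683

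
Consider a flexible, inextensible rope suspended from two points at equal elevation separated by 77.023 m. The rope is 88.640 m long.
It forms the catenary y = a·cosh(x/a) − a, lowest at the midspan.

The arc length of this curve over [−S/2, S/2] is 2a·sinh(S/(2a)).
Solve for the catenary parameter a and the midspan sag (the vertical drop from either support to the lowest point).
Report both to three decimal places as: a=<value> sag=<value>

seed: a₀ = √(S³/(24(L−S))) = √(77.023³/(24·11.617)) = 40.483498
iter 1: u=0.951289  f(a)=+5.371e-01  f'(a)=-6.276e-01  a ← 40.483498 − (+5.371e-01/-6.276e-01) = 41.339373
iter 2: u=0.931594  f(a)=+1.751e-02  f'(a)=-5.873e-01  a ← 41.339373 − (+1.751e-02/-5.873e-01) = 41.369182
iter 3: u=0.930922  f(a)=+1.998e-05  f'(a)=-5.859e-01  a ← 41.369182 − (+1.998e-05/-5.859e-01) = 41.369216
iter 4: u=0.930922  f(a)=+2.608e-11  f'(a)=-5.859e-01  a ← 41.369216 − (+2.608e-11/-5.859e-01) = 41.369216
iter 5: u=0.930922  f(a)=+2.842e-14  f'(a)=-5.859e-01  a ← 41.369216 − (+2.842e-14/-5.859e-01) = 41.369216
converged: |Δa| < 1e-12 after 5 iterations
sag = a·(cosh(S/(2a)) − 1) = 41.369216·(cosh(0.930922) − 1) = 19.258125
T_max/T_min = cosh(S/(2a)) = 1.465518

a=41.369 sag=19.258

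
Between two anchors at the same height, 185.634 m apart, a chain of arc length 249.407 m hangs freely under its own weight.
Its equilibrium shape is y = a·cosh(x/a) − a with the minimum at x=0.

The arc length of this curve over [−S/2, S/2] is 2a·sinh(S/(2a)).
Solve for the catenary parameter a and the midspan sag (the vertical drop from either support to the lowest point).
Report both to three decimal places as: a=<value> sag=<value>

a=67.748 sag=74.170

seed: a₀ = √(S³/(24(L−S))) = √(185.634³/(24·63.773)) = 64.649064
iter 1: u=1.435705  f(a)=+6.905e+00  f'(a)=-2.411e+00  a ← 64.649064 − (+6.905e+00/-2.411e+00) = 67.513240
iter 2: u=1.374797  f(a)=+4.854e-01  f'(a)=-2.083e+00  a ← 67.513240 − (+4.854e-01/-2.083e+00) = 67.746293
iter 3: u=1.370068  f(a)=+2.799e-03  f'(a)=-2.059e+00  a ← 67.746293 − (+2.799e-03/-2.059e+00) = 67.747653
iter 4: u=1.370040  f(a)=+9.430e-08  f'(a)=-2.059e+00  a ← 67.747653 − (+9.430e-08/-2.059e+00) = 67.747653
iter 5: u=1.370040  f(a)=-2.842e-14  f'(a)=-2.059e+00  a ← 67.747653 − (-2.842e-14/-2.059e+00) = 67.747653
converged: |Δa| < 1e-12 after 5 iterations
sag = a·(cosh(S/(2a)) − 1) = 67.747653·(cosh(1.370040) − 1) = 74.170307
T_max/T_min = cosh(S/(2a)) = 2.094803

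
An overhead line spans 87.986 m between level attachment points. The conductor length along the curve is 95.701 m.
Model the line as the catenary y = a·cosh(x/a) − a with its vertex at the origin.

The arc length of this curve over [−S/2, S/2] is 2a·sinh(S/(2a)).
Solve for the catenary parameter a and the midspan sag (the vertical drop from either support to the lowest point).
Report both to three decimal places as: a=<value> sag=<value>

seed: a₀ = √(S³/(24(L−S))) = √(87.986³/(24·7.715)) = 60.652230
iter 1: u=0.725332  f(a)=+2.055e-01  f'(a)=-2.680e-01  a ← 60.652230 − (+2.055e-01/-2.680e-01) = 61.418933
iter 2: u=0.716278  f(a)=+3.962e-03  f'(a)=-2.578e-01  a ← 61.418933 − (+3.962e-03/-2.578e-01) = 61.434300
iter 3: u=0.716098  f(a)=+1.536e-06  f'(a)=-2.576e-01  a ← 61.434300 − (+1.536e-06/-2.576e-01) = 61.434306
iter 4: u=0.716098  f(a)=+2.274e-13  f'(a)=-2.576e-01  a ← 61.434306 − (+2.274e-13/-2.576e-01) = 61.434306
converged: |Δa| < 1e-12 after 4 iterations
sag = a·(cosh(S/(2a)) − 1) = 61.434306·(cosh(0.716098) − 1) = 16.436384
T_max/T_min = cosh(S/(2a)) = 1.267544

a=61.434 sag=16.436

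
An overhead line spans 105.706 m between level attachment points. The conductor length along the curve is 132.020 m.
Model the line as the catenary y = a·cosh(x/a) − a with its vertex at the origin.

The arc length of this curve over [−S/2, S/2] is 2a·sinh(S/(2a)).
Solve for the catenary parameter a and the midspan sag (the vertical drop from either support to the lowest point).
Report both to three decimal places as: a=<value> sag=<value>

seed: a₀ = √(S³/(24(L−S))) = √(105.706³/(24·26.314)) = 43.246444
iter 1: u=1.222135  f(a)=+2.037e+00  f'(a)=-1.409e+00  a ← 43.246444 − (+2.037e+00/-1.409e+00) = 44.692142
iter 2: u=1.182602  f(a)=+1.066e-01  f'(a)=-1.265e+00  a ← 44.692142 − (+1.066e-01/-1.265e+00) = 44.776411
iter 3: u=1.180376  f(a)=+3.276e-04  f'(a)=-1.257e+00  a ← 44.776411 − (+3.276e-04/-1.257e+00) = 44.776672
iter 4: u=1.180369  f(a)=+3.115e-09  f'(a)=-1.257e+00  a ← 44.776672 − (+3.115e-09/-1.257e+00) = 44.776672
iter 5: u=1.180369  f(a)=-2.842e-14  f'(a)=-1.257e+00  a ← 44.776672 − (-2.842e-14/-1.257e+00) = 44.776672
converged: |Δa| < 1e-12 after 5 iterations
sag = a·(cosh(S/(2a)) − 1) = 44.776672·(cosh(1.180369) − 1) = 34.987170
T_max/T_min = cosh(S/(2a)) = 1.781370

a=44.777 sag=34.987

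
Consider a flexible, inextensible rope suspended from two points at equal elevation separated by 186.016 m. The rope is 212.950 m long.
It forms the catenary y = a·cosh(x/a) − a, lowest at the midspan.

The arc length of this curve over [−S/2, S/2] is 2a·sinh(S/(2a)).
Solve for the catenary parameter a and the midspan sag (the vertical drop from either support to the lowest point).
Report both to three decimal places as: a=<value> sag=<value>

a=101.885 sag=45.484

seed: a₀ = √(S³/(24(L−S))) = √(186.016³/(24·26.934)) = 99.785952
iter 1: u=0.932075  f(a)=+1.194e+00  f'(a)=-5.882e-01  a ← 99.785952 − (+1.194e+00/-5.882e-01) = 101.816608
iter 2: u=0.913486  f(a)=+3.744e-02  f'(a)=-5.519e-01  a ← 101.816608 − (+3.744e-02/-5.519e-01) = 101.884443
iter 3: u=0.912877  f(a)=+3.941e-05  f'(a)=-5.507e-01  a ← 101.884443 − (+3.941e-05/-5.507e-01) = 101.884514
iter 4: u=0.912877  f(a)=+4.374e-11  f'(a)=-5.507e-01  a ← 101.884514 − (+4.374e-11/-5.507e-01) = 101.884514
converged: |Δa| < 1e-12 after 4 iterations
sag = a·(cosh(S/(2a)) − 1) = 101.884514·(cosh(0.912877) − 1) = 45.483664
T_max/T_min = cosh(S/(2a)) = 1.446424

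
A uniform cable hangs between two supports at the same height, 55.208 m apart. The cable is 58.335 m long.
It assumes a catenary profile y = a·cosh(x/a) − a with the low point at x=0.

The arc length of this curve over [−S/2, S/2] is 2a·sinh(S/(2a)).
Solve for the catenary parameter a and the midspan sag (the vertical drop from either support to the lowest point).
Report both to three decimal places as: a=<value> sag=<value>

a=47.749 sag=8.204

seed: a₀ = √(S³/(24(L−S))) = √(55.208³/(24·3.127)) = 47.351469
iter 1: u=0.582960  f(a)=+5.357e-02  f'(a)=-1.366e-01  a ← 47.351469 − (+5.357e-02/-1.366e-01) = 47.743553
iter 2: u=0.578172  f(a)=+6.726e-04  f'(a)=-1.332e-01  a ← 47.743553 − (+6.726e-04/-1.332e-01) = 47.748602
iter 3: u=0.578111  f(a)=+1.090e-07  f'(a)=-1.332e-01  a ← 47.748602 − (+1.090e-07/-1.332e-01) = 47.748603
iter 4: u=0.578111  f(a)=+0.000e+00  f'(a)=-1.332e-01  a ← 47.748603 − (+0.000e+00/-1.332e-01) = 47.748603
converged: |Δa| < 1e-12 after 4 iterations
sag = a·(cosh(S/(2a)) − 1) = 47.748603·(cosh(0.578111) − 1) = 8.203807
T_max/T_min = cosh(S/(2a)) = 1.171812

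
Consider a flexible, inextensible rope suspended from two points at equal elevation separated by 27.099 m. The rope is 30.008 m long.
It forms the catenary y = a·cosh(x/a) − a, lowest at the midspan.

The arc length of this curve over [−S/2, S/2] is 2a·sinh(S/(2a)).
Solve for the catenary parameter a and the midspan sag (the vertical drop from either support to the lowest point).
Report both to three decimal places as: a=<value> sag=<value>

a=17.148 sag=5.637

seed: a₀ = √(S³/(24(L−S))) = √(27.099³/(24·2.909)) = 16.883109
iter 1: u=0.802548  f(a)=+9.513e-02  f'(a)=-3.673e-01  a ← 16.883109 − (+9.513e-02/-3.673e-01) = 17.142099
iter 2: u=0.790422  f(a)=+2.233e-03  f'(a)=-3.503e-01  a ← 17.142099 − (+2.233e-03/-3.503e-01) = 17.148475
iter 3: u=0.790129  f(a)=+1.296e-06  f'(a)=-3.498e-01  a ← 17.148475 − (+1.296e-06/-3.498e-01) = 17.148478
iter 4: u=0.790128  f(a)=+4.441e-13  f'(a)=-3.498e-01  a ← 17.148478 − (+4.441e-13/-3.498e-01) = 17.148478
converged: |Δa| < 1e-12 after 4 iterations
sag = a·(cosh(S/(2a)) − 1) = 17.148478·(cosh(0.790128) − 1) = 5.637270
T_max/T_min = cosh(S/(2a)) = 1.328733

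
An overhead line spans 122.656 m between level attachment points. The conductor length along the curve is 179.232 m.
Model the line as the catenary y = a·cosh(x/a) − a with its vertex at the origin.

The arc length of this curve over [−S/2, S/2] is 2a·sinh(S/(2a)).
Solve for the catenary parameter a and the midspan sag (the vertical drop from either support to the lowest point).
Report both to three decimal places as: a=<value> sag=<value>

a=39.185 sag=58.623

seed: a₀ = √(S³/(24(L−S))) = √(122.656³/(24·56.576)) = 36.864764
iter 1: u=1.663594  f(a)=+8.365e+00  f'(a)=-4.007e+00  a ← 36.864764 − (+8.365e+00/-4.007e+00) = 38.952241
iter 2: u=1.574441  f(a)=+7.631e-01  f'(a)=-3.307e+00  a ← 38.952241 − (+7.631e-01/-3.307e+00) = 39.183022
iter 3: u=1.565168  f(a)=+7.759e-03  f'(a)=-3.240e+00  a ← 39.183022 − (+7.759e-03/-3.240e+00) = 39.185417
iter 4: u=1.565072  f(a)=+8.201e-07  f'(a)=-3.239e+00  a ← 39.185417 − (+8.201e-07/-3.239e+00) = 39.185417
iter 5: u=1.565072  f(a)=+0.000e+00  f'(a)=-3.239e+00  a ← 39.185417 − (+0.000e+00/-3.239e+00) = 39.185417
converged: |Δa| < 1e-12 after 5 iterations
sag = a·(cosh(S/(2a)) − 1) = 39.185417·(cosh(1.565072) − 1) = 58.623194
T_max/T_min = cosh(S/(2a)) = 2.496046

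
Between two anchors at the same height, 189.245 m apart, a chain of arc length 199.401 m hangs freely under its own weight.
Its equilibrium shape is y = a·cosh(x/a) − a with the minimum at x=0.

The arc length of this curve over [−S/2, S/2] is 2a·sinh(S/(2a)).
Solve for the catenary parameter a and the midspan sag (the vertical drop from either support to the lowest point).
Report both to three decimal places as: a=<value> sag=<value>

a=168.077 sag=27.346

seed: a₀ = √(S³/(24(L−S))) = √(189.245³/(24·10.156)) = 166.751463
iter 1: u=0.567446  f(a)=+1.648e-01  f'(a)=-1.258e-01  a ← 166.751463 − (+1.648e-01/-1.258e-01) = 168.061461
iter 2: u=0.563023  f(a)=+1.962e-03  f'(a)=-1.228e-01  a ← 168.061461 − (+1.962e-03/-1.228e-01) = 168.077437
iter 3: u=0.562970  f(a)=+2.856e-07  f'(a)=-1.228e-01  a ← 168.077437 − (+2.856e-07/-1.228e-01) = 168.077439
iter 4: u=0.562970  f(a)=-2.842e-14  f'(a)=-1.228e-01  a ← 168.077439 − (-2.842e-14/-1.228e-01) = 168.077439
converged: |Δa| < 1e-12 after 4 iterations
sag = a·(cosh(S/(2a)) − 1) = 168.077439·(cosh(0.562970) − 1) = 27.345731
T_max/T_min = cosh(S/(2a)) = 1.162697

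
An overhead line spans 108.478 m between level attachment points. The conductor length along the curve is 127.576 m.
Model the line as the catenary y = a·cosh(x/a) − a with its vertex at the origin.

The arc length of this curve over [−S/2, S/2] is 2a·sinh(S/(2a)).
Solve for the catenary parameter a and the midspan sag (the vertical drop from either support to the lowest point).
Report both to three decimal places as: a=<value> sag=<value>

a=54.114 sag=29.536

seed: a₀ = √(S³/(24(L−S))) = √(108.478³/(24·19.098)) = 52.773140
iter 1: u=1.027777  f(a)=+1.034e+00  f'(a)=-8.032e-01  a ← 52.773140 − (+1.034e+00/-8.032e-01) = 54.061069
iter 2: u=1.003291  f(a)=+3.908e-02  f'(a)=-7.435e-01  a ← 54.061069 − (+3.908e-02/-7.435e-01) = 54.113628
iter 3: u=1.002317  f(a)=+6.062e-05  f'(a)=-7.412e-01  a ← 54.113628 − (+6.062e-05/-7.412e-01) = 54.113709
iter 4: u=1.002315  f(a)=+1.464e-10  f'(a)=-7.412e-01  a ← 54.113709 − (+1.464e-10/-7.412e-01) = 54.113709
iter 5: u=1.002315  f(a)=-2.842e-14  f'(a)=-7.412e-01  a ← 54.113709 − (-2.842e-14/-7.412e-01) = 54.113709
converged: |Δa| < 1e-12 after 5 iterations
sag = a·(cosh(S/(2a)) − 1) = 54.113709·(cosh(1.002315) − 1) = 29.535573
T_max/T_min = cosh(S/(2a)) = 1.545806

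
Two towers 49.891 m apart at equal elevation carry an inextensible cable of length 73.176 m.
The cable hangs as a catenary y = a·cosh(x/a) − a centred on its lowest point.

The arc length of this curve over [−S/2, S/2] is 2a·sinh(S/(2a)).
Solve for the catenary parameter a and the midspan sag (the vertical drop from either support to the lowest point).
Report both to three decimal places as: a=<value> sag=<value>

a=15.856 sag=24.020

seed: a₀ = √(S³/(24(L−S))) = √(49.891³/(24·23.285)) = 14.906977
iter 1: u=1.673411  f(a)=+3.486e+00  f'(a)=-4.091e+00  a ← 14.906977 − (+3.486e+00/-4.091e+00) = 15.759156
iter 2: u=1.582921  f(a)=+3.213e-01  f'(a)=-3.369e+00  a ← 15.759156 − (+3.213e-01/-3.369e+00) = 15.854530
iter 3: u=1.573399  f(a)=+3.341e-03  f'(a)=-3.299e+00  a ← 15.854530 − (+3.341e-03/-3.299e+00) = 15.855543
iter 4: u=1.573298  f(a)=+3.695e-07  f'(a)=-3.298e+00  a ← 15.855543 − (+3.695e-07/-3.298e+00) = 15.855543
iter 5: u=1.573298  f(a)=+1.421e-14  f'(a)=-3.298e+00  a ← 15.855543 − (+1.421e-14/-3.298e+00) = 15.855543
converged: |Δa| < 1e-12 after 5 iterations
sag = a·(cosh(S/(2a)) − 1) = 15.855543·(cosh(1.573298) − 1) = 24.020264
T_max/T_min = cosh(S/(2a)) = 2.514944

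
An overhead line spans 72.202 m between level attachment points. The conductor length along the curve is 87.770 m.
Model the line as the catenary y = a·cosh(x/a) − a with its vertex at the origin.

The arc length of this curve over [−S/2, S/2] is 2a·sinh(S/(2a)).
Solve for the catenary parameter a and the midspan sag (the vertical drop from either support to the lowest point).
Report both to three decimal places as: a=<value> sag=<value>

a=32.719 sag=22.021

seed: a₀ = √(S³/(24(L−S))) = √(72.202³/(24·15.568)) = 31.739626
iter 1: u=1.137411  f(a)=+1.039e+00  f'(a)=-1.114e+00  a ← 31.739626 − (+1.039e+00/-1.114e+00) = 32.672029
iter 2: u=1.104951  f(a)=+4.752e-02  f'(a)=-1.014e+00  a ← 32.672029 − (+4.752e-02/-1.014e+00) = 32.718893
iter 3: u=1.103369  f(a)=+1.101e-04  f'(a)=-1.009e+00  a ← 32.718893 − (+1.101e-04/-1.009e+00) = 32.719002
iter 4: u=1.103365  f(a)=+5.935e-10  f'(a)=-1.009e+00  a ← 32.719002 − (+5.935e-10/-1.009e+00) = 32.719002
iter 5: u=1.103365  f(a)=-2.842e-14  f'(a)=-1.009e+00  a ← 32.719002 − (-2.842e-14/-1.009e+00) = 32.719002
converged: |Δa| < 1e-12 after 5 iterations
sag = a·(cosh(S/(2a)) − 1) = 32.719002·(cosh(1.103365) − 1) = 22.020621
T_max/T_min = cosh(S/(2a)) = 1.673022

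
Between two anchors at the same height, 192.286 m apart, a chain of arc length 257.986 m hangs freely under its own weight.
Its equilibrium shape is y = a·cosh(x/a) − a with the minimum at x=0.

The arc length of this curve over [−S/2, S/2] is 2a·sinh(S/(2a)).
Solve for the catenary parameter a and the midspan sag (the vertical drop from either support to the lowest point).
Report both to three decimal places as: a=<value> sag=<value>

a=70.350 sag=76.580

seed: a₀ = √(S³/(24(L−S))) = √(192.286³/(24·65.700)) = 67.148017
iter 1: u=1.431807  f(a)=+7.073e+00  f'(a)=-2.389e+00  a ← 67.148017 − (+7.073e+00/-2.389e+00) = 70.109109
iter 2: u=1.371334  f(a)=+4.947e-01  f'(a)=-2.065e+00  a ← 70.109109 − (+4.947e-01/-2.065e+00) = 70.348691
iter 3: u=1.366664  f(a)=+2.824e-03  f'(a)=-2.042e+00  a ← 70.348691 − (+2.824e-03/-2.042e+00) = 70.350074
iter 4: u=1.366637  f(a)=+9.312e-08  f'(a)=-2.041e+00  a ← 70.350074 − (+9.312e-08/-2.041e+00) = 70.350074
iter 5: u=1.366637  f(a)=+0.000e+00  f'(a)=-2.041e+00  a ← 70.350074 − (+0.000e+00/-2.041e+00) = 70.350074
converged: |Δa| < 1e-12 after 5 iterations
sag = a·(cosh(S/(2a)) − 1) = 70.350074·(cosh(1.366637) − 1) = 76.579593
T_max/T_min = cosh(S/(2a)) = 2.088550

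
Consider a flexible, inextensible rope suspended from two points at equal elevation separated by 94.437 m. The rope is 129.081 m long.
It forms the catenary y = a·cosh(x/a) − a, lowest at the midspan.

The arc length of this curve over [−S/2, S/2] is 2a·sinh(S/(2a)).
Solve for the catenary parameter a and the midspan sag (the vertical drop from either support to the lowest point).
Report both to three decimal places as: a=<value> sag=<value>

a=33.449 sag=39.245

seed: a₀ = √(S³/(24(L−S))) = √(94.437³/(24·34.644)) = 31.826849
iter 1: u=1.483606  f(a)=+4.019e+00  f'(a)=-2.695e+00  a ← 31.826849 − (+4.019e+00/-2.695e+00) = 33.317790
iter 2: u=1.417216  f(a)=+2.996e-01  f'(a)=-2.307e+00  a ← 33.317790 − (+2.996e-01/-2.307e+00) = 33.447666
iter 3: u=1.411713  f(a)=+1.963e-03  f'(a)=-2.277e+00  a ← 33.447666 − (+1.963e-03/-2.277e+00) = 33.448528
iter 4: u=1.411676  f(a)=+8.541e-08  f'(a)=-2.277e+00  a ← 33.448528 − (+8.541e-08/-2.277e+00) = 33.448528
iter 5: u=1.411676  f(a)=+0.000e+00  f'(a)=-2.277e+00  a ← 33.448528 − (+0.000e+00/-2.277e+00) = 33.448528
converged: |Δa| < 1e-12 after 5 iterations
sag = a·(cosh(S/(2a)) − 1) = 33.448528·(cosh(1.411676) − 1) = 39.244526
T_max/T_min = cosh(S/(2a)) = 2.173281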